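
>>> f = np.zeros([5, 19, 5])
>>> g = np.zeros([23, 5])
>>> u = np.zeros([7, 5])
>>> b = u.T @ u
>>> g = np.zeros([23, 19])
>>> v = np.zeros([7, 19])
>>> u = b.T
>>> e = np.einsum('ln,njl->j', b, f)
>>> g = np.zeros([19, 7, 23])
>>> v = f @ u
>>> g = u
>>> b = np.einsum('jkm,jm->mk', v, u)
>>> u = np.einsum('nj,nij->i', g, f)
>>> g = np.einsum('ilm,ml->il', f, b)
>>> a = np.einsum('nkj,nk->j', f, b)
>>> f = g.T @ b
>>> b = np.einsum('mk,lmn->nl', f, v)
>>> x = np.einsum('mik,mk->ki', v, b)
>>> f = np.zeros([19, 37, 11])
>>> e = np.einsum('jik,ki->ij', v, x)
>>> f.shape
(19, 37, 11)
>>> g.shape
(5, 19)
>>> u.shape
(19,)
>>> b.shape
(5, 5)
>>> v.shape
(5, 19, 5)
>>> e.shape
(19, 5)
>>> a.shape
(5,)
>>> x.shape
(5, 19)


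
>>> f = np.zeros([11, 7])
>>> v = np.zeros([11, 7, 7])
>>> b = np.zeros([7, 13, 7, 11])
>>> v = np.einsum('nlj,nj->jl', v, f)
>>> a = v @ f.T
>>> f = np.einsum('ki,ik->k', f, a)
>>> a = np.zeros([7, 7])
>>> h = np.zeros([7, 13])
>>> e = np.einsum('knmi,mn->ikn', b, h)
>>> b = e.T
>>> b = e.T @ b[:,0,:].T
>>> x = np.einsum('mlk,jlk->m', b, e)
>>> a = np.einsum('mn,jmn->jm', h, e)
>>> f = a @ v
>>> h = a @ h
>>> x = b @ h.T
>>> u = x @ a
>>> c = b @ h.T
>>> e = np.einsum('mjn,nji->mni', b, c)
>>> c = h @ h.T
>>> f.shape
(11, 7)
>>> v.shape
(7, 7)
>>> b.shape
(13, 7, 13)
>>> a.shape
(11, 7)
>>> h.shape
(11, 13)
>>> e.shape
(13, 13, 11)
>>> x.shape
(13, 7, 11)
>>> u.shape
(13, 7, 7)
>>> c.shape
(11, 11)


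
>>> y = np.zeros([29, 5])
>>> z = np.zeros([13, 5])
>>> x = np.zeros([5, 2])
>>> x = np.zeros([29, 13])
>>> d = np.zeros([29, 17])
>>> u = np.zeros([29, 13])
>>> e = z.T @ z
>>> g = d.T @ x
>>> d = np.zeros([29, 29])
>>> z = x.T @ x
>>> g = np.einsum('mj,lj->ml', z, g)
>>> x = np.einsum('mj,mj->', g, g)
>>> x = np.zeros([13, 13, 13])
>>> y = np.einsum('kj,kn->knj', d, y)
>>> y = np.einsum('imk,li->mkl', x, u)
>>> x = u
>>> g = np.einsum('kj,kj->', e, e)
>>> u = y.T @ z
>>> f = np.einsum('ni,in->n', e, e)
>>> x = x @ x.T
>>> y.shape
(13, 13, 29)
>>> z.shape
(13, 13)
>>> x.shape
(29, 29)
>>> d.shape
(29, 29)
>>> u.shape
(29, 13, 13)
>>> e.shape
(5, 5)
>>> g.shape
()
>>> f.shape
(5,)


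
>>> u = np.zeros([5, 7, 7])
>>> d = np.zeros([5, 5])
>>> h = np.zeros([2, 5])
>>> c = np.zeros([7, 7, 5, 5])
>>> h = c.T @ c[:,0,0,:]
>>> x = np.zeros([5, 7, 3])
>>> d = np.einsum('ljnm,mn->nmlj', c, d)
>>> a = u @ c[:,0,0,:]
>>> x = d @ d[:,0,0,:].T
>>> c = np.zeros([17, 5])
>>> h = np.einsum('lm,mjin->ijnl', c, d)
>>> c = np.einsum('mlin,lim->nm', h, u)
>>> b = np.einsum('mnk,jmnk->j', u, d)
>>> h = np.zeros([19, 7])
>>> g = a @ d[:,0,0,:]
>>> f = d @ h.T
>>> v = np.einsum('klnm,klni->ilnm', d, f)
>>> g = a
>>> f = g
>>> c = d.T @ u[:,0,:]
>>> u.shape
(5, 7, 7)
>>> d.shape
(5, 5, 7, 7)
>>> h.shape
(19, 7)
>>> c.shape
(7, 7, 5, 7)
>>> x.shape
(5, 5, 7, 5)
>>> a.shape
(5, 7, 5)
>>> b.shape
(5,)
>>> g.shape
(5, 7, 5)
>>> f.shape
(5, 7, 5)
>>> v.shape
(19, 5, 7, 7)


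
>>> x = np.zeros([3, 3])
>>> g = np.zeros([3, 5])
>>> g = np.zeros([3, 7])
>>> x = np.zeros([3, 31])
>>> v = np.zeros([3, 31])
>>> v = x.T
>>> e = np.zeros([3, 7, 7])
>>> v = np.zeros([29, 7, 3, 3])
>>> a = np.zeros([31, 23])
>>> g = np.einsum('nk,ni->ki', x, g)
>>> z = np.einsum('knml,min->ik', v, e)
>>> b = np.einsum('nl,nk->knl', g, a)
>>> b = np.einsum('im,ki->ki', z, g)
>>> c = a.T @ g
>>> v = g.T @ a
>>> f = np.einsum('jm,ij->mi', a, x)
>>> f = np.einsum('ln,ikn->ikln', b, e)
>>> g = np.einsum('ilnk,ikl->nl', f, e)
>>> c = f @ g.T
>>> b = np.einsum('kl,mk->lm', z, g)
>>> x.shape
(3, 31)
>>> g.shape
(31, 7)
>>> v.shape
(7, 23)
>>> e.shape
(3, 7, 7)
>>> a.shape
(31, 23)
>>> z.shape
(7, 29)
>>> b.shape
(29, 31)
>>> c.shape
(3, 7, 31, 31)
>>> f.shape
(3, 7, 31, 7)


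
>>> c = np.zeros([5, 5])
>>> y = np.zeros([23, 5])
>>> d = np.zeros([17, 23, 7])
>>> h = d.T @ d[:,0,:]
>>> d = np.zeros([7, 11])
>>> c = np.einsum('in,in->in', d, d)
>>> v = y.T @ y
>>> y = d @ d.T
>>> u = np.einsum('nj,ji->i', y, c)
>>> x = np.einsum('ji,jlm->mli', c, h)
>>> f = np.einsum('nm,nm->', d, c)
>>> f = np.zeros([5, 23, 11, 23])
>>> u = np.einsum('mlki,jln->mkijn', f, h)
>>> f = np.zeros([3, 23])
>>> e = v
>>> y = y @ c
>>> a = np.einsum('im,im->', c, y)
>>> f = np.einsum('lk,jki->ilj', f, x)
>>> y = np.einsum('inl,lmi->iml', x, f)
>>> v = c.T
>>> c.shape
(7, 11)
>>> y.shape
(7, 3, 11)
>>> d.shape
(7, 11)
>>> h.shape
(7, 23, 7)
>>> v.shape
(11, 7)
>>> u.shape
(5, 11, 23, 7, 7)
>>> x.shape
(7, 23, 11)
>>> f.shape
(11, 3, 7)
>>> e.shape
(5, 5)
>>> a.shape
()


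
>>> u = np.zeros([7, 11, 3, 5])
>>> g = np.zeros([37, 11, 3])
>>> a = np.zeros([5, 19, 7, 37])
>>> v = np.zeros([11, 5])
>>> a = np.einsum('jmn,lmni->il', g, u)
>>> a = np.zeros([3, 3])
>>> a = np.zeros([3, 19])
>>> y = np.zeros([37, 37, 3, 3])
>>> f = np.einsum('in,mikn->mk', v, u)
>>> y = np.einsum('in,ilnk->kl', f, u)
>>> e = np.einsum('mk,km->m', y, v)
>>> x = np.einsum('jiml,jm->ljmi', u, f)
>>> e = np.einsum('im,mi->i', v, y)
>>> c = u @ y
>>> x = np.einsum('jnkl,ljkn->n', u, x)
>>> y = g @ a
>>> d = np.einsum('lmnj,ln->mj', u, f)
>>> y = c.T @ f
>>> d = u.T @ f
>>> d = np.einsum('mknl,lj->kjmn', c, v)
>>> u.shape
(7, 11, 3, 5)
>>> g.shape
(37, 11, 3)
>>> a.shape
(3, 19)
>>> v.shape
(11, 5)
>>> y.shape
(11, 3, 11, 3)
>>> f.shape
(7, 3)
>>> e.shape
(11,)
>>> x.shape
(11,)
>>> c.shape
(7, 11, 3, 11)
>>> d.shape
(11, 5, 7, 3)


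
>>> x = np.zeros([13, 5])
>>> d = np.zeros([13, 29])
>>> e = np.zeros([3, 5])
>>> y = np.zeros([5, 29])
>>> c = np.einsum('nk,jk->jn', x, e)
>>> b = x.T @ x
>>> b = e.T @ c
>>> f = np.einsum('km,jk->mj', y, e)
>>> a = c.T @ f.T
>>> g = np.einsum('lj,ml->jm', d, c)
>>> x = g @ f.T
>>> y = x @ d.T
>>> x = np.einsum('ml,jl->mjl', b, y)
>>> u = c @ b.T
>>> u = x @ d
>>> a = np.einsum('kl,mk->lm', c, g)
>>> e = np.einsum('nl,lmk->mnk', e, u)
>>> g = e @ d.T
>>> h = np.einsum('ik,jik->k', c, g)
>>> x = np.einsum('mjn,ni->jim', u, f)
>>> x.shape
(29, 3, 5)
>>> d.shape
(13, 29)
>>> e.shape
(29, 3, 29)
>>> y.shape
(29, 13)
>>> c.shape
(3, 13)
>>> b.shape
(5, 13)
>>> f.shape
(29, 3)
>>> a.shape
(13, 29)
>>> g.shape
(29, 3, 13)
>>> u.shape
(5, 29, 29)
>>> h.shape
(13,)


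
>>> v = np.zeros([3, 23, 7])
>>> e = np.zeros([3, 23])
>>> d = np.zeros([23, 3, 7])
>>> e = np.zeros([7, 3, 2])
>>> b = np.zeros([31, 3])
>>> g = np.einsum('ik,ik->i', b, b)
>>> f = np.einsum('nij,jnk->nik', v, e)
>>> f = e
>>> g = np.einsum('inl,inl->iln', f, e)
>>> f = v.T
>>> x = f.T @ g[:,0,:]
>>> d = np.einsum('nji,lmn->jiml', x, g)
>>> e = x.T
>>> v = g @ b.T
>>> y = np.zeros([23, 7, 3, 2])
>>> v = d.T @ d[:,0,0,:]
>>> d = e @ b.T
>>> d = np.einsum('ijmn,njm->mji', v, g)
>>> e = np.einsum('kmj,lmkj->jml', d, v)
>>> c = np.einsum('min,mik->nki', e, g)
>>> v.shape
(7, 2, 3, 7)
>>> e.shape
(7, 2, 7)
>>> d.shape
(3, 2, 7)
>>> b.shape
(31, 3)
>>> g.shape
(7, 2, 3)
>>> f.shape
(7, 23, 3)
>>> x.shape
(3, 23, 3)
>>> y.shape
(23, 7, 3, 2)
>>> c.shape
(7, 3, 2)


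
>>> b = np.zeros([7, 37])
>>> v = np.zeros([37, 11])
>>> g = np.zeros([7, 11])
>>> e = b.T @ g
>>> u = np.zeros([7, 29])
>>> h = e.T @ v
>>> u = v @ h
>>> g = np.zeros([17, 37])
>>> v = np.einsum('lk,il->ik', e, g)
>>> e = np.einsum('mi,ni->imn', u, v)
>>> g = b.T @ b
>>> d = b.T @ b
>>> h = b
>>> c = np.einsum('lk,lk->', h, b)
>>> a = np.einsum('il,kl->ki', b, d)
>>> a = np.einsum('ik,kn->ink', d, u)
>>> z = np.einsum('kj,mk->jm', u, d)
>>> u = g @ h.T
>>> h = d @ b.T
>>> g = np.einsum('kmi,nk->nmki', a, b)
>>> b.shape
(7, 37)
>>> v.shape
(17, 11)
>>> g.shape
(7, 11, 37, 37)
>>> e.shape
(11, 37, 17)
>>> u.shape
(37, 7)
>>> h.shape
(37, 7)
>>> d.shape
(37, 37)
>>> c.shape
()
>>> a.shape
(37, 11, 37)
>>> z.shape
(11, 37)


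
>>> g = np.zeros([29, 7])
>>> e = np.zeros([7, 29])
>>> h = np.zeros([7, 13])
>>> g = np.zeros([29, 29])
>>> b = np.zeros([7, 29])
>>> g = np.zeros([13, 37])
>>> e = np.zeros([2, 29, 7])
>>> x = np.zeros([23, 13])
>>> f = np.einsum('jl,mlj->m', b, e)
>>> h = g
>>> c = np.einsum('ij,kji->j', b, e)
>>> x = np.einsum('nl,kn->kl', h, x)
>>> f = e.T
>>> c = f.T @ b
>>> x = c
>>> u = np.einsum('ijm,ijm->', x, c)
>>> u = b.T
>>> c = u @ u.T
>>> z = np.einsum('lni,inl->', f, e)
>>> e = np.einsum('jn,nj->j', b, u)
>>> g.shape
(13, 37)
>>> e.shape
(7,)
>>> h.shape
(13, 37)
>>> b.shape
(7, 29)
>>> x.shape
(2, 29, 29)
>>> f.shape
(7, 29, 2)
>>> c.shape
(29, 29)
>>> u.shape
(29, 7)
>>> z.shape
()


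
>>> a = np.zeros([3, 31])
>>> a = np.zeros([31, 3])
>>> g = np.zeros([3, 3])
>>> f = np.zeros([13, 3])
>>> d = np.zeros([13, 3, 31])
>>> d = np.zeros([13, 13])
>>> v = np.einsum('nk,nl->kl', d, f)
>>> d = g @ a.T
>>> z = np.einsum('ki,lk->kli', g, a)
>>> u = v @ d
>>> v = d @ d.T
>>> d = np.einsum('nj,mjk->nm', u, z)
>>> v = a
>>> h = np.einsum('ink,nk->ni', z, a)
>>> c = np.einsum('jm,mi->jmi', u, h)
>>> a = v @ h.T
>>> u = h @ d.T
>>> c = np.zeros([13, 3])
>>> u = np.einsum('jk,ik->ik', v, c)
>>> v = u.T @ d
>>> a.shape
(31, 31)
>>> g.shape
(3, 3)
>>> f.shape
(13, 3)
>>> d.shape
(13, 3)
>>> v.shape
(3, 3)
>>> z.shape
(3, 31, 3)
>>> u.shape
(13, 3)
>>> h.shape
(31, 3)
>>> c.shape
(13, 3)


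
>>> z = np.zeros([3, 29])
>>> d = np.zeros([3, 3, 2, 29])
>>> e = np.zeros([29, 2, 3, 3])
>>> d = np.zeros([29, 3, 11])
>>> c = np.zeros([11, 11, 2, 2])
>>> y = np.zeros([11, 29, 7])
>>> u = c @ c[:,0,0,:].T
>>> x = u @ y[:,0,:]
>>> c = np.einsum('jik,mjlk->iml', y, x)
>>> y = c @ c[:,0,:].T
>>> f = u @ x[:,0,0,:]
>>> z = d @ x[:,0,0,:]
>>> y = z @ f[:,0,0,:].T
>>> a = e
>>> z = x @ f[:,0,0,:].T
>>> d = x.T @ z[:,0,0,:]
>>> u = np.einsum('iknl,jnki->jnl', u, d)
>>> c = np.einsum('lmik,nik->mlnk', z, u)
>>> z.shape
(11, 11, 2, 11)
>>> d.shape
(7, 2, 11, 11)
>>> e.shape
(29, 2, 3, 3)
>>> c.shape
(11, 11, 7, 11)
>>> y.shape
(29, 3, 11)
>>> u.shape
(7, 2, 11)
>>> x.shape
(11, 11, 2, 7)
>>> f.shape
(11, 11, 2, 7)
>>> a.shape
(29, 2, 3, 3)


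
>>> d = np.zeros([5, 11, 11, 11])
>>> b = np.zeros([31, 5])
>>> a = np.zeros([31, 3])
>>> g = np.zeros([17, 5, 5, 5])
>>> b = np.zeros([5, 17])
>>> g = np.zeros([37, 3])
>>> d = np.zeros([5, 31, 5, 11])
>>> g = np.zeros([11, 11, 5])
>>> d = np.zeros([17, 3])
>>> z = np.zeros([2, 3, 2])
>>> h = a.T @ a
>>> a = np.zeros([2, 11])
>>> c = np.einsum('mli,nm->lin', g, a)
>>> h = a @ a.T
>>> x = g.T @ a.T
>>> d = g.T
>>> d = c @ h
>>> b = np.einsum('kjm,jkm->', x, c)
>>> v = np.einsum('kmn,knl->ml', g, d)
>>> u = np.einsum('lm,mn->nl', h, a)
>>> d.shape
(11, 5, 2)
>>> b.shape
()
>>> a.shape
(2, 11)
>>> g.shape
(11, 11, 5)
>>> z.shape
(2, 3, 2)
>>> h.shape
(2, 2)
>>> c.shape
(11, 5, 2)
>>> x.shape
(5, 11, 2)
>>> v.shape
(11, 2)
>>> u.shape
(11, 2)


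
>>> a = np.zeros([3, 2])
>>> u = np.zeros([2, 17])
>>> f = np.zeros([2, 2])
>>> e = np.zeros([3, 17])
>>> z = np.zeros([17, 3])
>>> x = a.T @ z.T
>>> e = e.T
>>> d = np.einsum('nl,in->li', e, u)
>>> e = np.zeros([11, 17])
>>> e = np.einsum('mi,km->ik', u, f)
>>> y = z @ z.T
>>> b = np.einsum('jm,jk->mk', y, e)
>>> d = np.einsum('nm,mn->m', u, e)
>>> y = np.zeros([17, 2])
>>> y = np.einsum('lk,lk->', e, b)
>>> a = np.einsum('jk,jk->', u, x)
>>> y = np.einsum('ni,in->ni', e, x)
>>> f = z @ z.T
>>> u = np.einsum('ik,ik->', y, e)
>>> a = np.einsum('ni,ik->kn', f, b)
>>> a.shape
(2, 17)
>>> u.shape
()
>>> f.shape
(17, 17)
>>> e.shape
(17, 2)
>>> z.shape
(17, 3)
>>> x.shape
(2, 17)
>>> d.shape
(17,)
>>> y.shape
(17, 2)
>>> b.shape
(17, 2)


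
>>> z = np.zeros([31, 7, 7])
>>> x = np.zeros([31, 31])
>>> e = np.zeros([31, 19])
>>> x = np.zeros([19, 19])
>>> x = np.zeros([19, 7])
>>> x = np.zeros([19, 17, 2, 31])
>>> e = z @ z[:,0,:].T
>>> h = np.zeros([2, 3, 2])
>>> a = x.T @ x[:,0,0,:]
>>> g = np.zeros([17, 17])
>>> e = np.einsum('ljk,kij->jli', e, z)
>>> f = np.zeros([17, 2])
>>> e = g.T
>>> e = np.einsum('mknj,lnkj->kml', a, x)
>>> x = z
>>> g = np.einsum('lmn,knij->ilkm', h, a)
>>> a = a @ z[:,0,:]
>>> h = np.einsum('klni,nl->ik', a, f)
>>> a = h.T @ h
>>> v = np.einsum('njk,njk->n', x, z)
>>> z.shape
(31, 7, 7)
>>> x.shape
(31, 7, 7)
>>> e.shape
(2, 31, 19)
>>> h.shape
(7, 31)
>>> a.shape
(31, 31)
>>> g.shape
(17, 2, 31, 3)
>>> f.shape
(17, 2)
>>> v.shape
(31,)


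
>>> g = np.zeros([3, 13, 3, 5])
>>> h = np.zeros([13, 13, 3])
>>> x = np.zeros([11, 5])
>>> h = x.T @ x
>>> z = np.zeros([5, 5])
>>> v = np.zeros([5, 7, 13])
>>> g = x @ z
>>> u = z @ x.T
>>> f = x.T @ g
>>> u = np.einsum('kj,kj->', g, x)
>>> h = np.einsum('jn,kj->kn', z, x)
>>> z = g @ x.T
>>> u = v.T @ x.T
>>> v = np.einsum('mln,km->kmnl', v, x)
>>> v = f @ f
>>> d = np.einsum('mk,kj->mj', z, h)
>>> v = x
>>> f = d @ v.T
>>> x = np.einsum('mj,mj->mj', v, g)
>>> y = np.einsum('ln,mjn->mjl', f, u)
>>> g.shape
(11, 5)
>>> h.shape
(11, 5)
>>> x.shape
(11, 5)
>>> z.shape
(11, 11)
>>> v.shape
(11, 5)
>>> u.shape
(13, 7, 11)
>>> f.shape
(11, 11)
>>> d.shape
(11, 5)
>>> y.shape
(13, 7, 11)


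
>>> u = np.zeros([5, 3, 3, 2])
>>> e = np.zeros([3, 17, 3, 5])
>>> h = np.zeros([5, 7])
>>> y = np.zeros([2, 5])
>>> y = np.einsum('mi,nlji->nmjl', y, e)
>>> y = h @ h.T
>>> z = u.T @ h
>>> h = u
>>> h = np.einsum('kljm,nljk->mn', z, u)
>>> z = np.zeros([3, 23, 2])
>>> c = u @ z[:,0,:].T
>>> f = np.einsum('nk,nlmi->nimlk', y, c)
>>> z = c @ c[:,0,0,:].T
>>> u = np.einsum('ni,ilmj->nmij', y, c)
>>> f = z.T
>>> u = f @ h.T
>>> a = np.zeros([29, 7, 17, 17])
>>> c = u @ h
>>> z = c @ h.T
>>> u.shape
(5, 3, 3, 7)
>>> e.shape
(3, 17, 3, 5)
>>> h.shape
(7, 5)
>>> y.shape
(5, 5)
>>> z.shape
(5, 3, 3, 7)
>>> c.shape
(5, 3, 3, 5)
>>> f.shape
(5, 3, 3, 5)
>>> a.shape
(29, 7, 17, 17)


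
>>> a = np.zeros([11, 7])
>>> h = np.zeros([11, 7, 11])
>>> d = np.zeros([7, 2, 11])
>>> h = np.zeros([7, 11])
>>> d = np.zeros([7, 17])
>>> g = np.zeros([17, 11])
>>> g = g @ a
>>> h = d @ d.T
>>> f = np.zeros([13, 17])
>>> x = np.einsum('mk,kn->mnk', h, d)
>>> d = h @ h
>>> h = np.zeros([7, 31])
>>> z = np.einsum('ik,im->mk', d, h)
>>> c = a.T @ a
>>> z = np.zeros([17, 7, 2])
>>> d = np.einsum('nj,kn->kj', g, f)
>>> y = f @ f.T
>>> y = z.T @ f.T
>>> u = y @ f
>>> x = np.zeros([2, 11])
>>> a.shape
(11, 7)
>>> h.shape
(7, 31)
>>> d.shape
(13, 7)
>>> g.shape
(17, 7)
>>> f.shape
(13, 17)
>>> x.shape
(2, 11)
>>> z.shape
(17, 7, 2)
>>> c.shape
(7, 7)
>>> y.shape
(2, 7, 13)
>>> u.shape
(2, 7, 17)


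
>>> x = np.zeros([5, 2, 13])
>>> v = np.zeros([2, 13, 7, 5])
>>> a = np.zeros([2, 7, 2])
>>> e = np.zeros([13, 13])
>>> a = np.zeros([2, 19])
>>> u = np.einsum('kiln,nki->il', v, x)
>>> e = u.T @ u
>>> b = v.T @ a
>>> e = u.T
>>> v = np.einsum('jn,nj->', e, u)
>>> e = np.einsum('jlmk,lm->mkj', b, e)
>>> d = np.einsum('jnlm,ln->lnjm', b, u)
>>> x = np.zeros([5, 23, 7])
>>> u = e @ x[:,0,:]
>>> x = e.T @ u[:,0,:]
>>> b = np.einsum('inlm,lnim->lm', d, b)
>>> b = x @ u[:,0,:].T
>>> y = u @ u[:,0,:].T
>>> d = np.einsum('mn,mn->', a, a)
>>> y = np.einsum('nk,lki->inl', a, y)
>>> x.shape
(5, 19, 7)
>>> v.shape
()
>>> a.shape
(2, 19)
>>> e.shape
(13, 19, 5)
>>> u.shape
(13, 19, 7)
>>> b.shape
(5, 19, 13)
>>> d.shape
()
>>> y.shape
(13, 2, 13)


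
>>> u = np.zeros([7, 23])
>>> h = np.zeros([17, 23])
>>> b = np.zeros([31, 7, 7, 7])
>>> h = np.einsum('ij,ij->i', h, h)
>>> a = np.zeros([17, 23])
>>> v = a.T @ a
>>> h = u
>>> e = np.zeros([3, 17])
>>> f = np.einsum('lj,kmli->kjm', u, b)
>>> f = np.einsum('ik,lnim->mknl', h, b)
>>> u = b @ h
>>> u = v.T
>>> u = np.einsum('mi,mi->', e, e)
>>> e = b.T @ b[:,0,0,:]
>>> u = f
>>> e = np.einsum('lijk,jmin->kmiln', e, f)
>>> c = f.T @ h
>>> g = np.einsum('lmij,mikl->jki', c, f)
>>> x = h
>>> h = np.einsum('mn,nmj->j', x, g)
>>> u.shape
(7, 23, 7, 31)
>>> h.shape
(23,)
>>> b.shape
(31, 7, 7, 7)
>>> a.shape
(17, 23)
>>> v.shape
(23, 23)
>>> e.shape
(7, 23, 7, 7, 31)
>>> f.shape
(7, 23, 7, 31)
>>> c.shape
(31, 7, 23, 23)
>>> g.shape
(23, 7, 23)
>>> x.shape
(7, 23)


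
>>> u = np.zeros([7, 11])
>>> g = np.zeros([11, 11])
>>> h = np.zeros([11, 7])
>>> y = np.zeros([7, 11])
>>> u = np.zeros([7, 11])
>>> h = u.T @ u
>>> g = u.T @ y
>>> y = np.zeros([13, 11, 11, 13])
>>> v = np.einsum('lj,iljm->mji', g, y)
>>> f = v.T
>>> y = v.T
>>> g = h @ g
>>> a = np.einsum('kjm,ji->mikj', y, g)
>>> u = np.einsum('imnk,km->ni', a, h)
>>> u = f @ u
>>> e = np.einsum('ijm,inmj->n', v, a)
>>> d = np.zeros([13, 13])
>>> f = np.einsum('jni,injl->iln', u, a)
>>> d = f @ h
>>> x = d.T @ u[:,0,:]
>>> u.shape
(13, 11, 13)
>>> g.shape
(11, 11)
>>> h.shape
(11, 11)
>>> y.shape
(13, 11, 13)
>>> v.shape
(13, 11, 13)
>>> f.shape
(13, 11, 11)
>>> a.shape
(13, 11, 13, 11)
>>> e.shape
(11,)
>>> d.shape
(13, 11, 11)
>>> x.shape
(11, 11, 13)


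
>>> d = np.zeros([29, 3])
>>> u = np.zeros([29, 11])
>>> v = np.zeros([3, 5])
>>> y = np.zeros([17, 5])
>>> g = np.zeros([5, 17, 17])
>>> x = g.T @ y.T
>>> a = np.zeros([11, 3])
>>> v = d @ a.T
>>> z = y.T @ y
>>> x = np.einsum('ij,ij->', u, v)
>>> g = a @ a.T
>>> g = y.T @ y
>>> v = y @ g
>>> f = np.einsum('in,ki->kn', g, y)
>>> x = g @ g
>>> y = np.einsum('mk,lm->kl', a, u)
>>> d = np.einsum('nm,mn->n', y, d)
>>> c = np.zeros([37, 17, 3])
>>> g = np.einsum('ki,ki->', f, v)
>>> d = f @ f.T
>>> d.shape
(17, 17)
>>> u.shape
(29, 11)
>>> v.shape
(17, 5)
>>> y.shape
(3, 29)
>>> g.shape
()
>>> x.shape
(5, 5)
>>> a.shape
(11, 3)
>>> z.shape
(5, 5)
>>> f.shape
(17, 5)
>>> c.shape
(37, 17, 3)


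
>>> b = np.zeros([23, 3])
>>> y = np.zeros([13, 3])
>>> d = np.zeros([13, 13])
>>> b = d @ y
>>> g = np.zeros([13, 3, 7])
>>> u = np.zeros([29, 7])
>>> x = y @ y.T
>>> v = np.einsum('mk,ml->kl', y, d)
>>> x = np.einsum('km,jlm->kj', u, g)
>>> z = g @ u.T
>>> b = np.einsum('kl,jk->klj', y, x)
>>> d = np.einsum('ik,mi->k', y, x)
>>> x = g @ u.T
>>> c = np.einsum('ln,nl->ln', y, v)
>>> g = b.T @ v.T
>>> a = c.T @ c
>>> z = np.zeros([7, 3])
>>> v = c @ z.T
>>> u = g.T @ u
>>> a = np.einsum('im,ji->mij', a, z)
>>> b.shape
(13, 3, 29)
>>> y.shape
(13, 3)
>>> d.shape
(3,)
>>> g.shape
(29, 3, 3)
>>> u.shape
(3, 3, 7)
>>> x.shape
(13, 3, 29)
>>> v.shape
(13, 7)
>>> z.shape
(7, 3)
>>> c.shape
(13, 3)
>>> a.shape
(3, 3, 7)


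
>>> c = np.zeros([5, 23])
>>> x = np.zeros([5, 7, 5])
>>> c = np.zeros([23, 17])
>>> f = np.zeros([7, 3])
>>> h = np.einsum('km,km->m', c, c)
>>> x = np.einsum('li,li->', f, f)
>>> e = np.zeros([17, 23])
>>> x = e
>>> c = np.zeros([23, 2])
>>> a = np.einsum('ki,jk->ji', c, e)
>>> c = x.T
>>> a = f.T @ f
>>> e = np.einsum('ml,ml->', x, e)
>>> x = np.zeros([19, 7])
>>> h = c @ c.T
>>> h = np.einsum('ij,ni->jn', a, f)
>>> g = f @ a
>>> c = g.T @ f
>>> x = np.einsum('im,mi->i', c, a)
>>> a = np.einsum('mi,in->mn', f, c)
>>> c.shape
(3, 3)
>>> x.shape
(3,)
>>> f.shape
(7, 3)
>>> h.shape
(3, 7)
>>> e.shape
()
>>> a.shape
(7, 3)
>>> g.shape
(7, 3)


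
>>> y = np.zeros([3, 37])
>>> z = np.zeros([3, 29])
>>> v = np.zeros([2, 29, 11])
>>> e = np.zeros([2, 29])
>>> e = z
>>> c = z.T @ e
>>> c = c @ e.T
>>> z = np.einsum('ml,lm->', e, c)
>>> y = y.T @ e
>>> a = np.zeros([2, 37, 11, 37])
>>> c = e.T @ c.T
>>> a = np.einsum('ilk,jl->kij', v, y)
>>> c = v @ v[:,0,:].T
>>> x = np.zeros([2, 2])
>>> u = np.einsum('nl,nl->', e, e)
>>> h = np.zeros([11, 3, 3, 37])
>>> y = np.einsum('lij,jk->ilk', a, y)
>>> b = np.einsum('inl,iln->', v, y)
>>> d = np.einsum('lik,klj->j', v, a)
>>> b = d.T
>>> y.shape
(2, 11, 29)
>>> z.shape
()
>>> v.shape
(2, 29, 11)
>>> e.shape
(3, 29)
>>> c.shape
(2, 29, 2)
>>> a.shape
(11, 2, 37)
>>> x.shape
(2, 2)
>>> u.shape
()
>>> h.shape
(11, 3, 3, 37)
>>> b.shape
(37,)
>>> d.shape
(37,)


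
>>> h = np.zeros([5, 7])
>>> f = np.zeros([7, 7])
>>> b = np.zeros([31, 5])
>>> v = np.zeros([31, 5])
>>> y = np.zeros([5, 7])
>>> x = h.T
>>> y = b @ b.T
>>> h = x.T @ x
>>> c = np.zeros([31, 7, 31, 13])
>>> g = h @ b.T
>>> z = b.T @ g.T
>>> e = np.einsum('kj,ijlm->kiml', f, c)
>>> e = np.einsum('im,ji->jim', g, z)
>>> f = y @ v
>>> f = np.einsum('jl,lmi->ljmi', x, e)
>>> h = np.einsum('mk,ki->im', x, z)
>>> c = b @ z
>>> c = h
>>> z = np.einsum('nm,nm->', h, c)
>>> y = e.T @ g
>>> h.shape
(5, 7)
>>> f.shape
(5, 7, 5, 31)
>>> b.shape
(31, 5)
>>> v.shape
(31, 5)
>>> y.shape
(31, 5, 31)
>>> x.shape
(7, 5)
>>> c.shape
(5, 7)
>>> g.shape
(5, 31)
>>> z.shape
()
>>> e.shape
(5, 5, 31)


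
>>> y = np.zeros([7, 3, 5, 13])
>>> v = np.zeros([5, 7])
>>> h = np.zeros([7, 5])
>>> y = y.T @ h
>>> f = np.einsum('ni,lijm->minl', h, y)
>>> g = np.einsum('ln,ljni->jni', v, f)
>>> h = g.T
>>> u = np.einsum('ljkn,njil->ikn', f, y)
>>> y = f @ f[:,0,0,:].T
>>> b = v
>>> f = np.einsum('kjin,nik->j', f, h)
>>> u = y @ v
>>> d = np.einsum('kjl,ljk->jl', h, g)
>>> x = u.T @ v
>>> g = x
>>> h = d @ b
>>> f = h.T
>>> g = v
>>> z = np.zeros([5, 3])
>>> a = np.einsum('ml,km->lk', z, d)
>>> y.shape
(5, 5, 7, 5)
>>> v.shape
(5, 7)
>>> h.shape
(7, 7)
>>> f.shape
(7, 7)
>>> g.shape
(5, 7)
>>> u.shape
(5, 5, 7, 7)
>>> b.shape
(5, 7)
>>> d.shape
(7, 5)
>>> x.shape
(7, 7, 5, 7)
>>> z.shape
(5, 3)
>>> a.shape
(3, 7)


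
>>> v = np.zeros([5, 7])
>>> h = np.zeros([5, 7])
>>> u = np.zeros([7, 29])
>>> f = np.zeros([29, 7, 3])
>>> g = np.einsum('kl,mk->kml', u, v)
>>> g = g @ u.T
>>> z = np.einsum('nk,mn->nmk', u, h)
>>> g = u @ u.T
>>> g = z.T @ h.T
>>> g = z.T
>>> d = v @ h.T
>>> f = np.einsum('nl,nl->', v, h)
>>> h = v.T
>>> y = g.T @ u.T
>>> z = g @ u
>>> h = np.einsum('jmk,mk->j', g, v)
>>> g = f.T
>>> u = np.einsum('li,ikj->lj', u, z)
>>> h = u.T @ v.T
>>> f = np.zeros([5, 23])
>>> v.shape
(5, 7)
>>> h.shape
(29, 5)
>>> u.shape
(7, 29)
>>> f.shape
(5, 23)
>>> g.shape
()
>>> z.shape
(29, 5, 29)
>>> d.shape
(5, 5)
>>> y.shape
(7, 5, 7)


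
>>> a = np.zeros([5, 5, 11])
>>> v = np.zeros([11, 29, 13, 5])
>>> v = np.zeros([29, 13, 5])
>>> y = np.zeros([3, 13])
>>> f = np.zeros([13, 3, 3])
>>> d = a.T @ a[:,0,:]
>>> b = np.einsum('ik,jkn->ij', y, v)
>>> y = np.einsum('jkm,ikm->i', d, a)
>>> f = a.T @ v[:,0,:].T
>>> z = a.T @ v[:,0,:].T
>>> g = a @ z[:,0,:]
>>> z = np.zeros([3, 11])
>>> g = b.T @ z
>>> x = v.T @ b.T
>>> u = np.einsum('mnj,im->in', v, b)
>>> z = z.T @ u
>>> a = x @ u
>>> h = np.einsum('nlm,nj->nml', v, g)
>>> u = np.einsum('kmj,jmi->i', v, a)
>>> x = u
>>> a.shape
(5, 13, 13)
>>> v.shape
(29, 13, 5)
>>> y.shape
(5,)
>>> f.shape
(11, 5, 29)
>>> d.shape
(11, 5, 11)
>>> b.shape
(3, 29)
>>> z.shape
(11, 13)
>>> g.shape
(29, 11)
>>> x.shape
(13,)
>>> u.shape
(13,)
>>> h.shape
(29, 5, 13)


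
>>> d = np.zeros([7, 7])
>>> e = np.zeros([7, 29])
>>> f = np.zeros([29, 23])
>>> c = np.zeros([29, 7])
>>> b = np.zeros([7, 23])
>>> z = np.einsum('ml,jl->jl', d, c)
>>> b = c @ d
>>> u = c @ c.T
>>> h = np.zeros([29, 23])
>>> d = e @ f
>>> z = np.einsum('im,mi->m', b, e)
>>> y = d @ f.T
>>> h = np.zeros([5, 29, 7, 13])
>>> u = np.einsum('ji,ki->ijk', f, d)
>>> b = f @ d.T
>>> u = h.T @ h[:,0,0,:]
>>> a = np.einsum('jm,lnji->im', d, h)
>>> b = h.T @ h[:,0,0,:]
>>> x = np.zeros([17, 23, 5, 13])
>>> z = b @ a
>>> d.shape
(7, 23)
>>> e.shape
(7, 29)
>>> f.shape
(29, 23)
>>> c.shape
(29, 7)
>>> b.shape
(13, 7, 29, 13)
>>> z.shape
(13, 7, 29, 23)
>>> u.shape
(13, 7, 29, 13)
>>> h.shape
(5, 29, 7, 13)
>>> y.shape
(7, 29)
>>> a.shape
(13, 23)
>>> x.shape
(17, 23, 5, 13)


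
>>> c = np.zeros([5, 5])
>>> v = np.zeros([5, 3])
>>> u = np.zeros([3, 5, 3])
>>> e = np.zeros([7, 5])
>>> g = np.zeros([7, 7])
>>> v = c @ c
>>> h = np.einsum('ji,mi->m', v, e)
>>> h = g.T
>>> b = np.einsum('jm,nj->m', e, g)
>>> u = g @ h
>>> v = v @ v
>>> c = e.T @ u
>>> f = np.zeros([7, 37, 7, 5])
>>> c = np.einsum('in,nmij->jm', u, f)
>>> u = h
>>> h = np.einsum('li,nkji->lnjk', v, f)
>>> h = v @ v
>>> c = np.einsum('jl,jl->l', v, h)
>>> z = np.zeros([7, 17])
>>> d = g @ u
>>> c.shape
(5,)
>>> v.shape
(5, 5)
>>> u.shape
(7, 7)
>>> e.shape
(7, 5)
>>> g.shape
(7, 7)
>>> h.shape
(5, 5)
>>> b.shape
(5,)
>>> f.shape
(7, 37, 7, 5)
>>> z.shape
(7, 17)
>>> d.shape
(7, 7)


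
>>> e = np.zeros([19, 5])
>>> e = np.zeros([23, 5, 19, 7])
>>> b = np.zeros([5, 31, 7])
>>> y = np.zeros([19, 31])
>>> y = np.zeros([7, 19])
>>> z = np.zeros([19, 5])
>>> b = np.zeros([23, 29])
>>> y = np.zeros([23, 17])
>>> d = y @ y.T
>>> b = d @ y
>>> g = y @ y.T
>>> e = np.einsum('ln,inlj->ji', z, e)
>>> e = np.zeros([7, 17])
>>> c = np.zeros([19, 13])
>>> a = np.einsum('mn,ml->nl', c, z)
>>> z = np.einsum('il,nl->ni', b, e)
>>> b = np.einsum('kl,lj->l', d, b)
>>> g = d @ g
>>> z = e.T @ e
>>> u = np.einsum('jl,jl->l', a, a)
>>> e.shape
(7, 17)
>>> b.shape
(23,)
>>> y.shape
(23, 17)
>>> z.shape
(17, 17)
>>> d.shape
(23, 23)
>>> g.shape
(23, 23)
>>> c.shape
(19, 13)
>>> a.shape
(13, 5)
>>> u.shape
(5,)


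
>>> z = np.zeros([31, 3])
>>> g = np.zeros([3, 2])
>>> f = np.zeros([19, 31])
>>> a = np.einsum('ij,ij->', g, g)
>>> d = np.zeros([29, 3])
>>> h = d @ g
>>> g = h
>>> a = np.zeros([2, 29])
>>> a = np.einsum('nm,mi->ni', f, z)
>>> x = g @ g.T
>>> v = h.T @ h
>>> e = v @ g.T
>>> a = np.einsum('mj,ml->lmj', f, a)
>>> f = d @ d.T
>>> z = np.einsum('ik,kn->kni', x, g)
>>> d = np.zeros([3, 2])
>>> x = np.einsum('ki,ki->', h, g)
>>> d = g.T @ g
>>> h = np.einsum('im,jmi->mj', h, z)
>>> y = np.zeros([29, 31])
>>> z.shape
(29, 2, 29)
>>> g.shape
(29, 2)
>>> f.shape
(29, 29)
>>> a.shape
(3, 19, 31)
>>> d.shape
(2, 2)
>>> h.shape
(2, 29)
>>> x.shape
()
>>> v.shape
(2, 2)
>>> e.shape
(2, 29)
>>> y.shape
(29, 31)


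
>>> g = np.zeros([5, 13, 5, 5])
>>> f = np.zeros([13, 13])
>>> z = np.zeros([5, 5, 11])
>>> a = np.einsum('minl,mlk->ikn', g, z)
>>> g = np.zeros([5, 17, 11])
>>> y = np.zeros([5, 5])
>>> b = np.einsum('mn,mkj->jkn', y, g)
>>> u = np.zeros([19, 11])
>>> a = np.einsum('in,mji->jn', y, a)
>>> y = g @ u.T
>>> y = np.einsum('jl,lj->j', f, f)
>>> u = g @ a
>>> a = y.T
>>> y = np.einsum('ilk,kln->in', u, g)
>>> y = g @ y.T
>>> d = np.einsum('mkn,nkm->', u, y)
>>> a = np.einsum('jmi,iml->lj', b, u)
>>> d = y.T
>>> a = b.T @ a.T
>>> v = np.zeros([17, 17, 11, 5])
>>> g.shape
(5, 17, 11)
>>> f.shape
(13, 13)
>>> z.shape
(5, 5, 11)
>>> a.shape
(5, 17, 5)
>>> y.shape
(5, 17, 5)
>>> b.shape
(11, 17, 5)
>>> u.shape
(5, 17, 5)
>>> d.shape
(5, 17, 5)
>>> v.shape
(17, 17, 11, 5)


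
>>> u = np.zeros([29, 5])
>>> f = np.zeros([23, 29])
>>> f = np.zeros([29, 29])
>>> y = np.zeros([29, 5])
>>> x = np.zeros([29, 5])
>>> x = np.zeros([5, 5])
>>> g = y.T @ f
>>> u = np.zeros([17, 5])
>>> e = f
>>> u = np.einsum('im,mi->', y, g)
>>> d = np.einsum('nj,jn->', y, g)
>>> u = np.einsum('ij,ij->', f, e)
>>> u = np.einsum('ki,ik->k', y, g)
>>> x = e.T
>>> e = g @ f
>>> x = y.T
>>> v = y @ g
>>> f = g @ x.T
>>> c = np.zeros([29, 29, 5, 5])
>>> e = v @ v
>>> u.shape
(29,)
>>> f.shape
(5, 5)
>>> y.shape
(29, 5)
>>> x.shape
(5, 29)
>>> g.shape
(5, 29)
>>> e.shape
(29, 29)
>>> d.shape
()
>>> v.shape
(29, 29)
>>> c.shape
(29, 29, 5, 5)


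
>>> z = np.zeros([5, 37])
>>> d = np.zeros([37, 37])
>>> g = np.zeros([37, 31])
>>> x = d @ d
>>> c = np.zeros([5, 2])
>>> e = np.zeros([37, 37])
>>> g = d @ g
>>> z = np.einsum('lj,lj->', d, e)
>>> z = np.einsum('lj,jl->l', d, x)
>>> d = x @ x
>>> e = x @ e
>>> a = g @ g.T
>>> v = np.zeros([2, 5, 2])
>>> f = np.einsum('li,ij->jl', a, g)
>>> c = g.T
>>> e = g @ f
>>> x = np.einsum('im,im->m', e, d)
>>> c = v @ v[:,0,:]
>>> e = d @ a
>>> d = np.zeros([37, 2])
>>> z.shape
(37,)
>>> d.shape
(37, 2)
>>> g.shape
(37, 31)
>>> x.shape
(37,)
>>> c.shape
(2, 5, 2)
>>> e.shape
(37, 37)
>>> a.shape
(37, 37)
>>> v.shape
(2, 5, 2)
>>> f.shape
(31, 37)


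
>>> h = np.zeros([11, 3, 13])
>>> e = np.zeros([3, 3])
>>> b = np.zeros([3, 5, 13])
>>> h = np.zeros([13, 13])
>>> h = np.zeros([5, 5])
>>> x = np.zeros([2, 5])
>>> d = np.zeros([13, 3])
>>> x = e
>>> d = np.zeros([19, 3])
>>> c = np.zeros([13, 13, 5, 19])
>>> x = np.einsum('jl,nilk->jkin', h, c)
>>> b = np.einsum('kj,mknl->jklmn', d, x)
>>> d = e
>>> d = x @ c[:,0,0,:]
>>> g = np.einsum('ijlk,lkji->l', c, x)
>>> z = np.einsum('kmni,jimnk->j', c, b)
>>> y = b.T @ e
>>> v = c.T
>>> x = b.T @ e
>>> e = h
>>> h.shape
(5, 5)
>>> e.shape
(5, 5)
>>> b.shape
(3, 19, 13, 5, 13)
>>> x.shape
(13, 5, 13, 19, 3)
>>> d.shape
(5, 19, 13, 19)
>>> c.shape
(13, 13, 5, 19)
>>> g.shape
(5,)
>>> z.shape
(3,)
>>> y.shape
(13, 5, 13, 19, 3)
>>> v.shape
(19, 5, 13, 13)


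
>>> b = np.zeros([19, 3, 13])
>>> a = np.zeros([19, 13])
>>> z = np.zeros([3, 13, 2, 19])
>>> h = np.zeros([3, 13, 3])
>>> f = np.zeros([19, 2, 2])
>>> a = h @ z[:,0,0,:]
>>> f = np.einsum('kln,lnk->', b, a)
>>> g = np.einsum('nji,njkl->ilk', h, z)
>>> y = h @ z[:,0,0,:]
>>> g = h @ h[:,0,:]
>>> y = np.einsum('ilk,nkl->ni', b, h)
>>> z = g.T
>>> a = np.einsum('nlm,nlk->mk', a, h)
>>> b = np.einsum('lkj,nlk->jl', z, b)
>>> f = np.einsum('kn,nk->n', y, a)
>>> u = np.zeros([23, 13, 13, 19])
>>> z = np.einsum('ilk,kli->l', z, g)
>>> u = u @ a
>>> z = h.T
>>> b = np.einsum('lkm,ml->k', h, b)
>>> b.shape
(13,)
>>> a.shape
(19, 3)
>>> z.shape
(3, 13, 3)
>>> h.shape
(3, 13, 3)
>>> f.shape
(19,)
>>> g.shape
(3, 13, 3)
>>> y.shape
(3, 19)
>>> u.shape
(23, 13, 13, 3)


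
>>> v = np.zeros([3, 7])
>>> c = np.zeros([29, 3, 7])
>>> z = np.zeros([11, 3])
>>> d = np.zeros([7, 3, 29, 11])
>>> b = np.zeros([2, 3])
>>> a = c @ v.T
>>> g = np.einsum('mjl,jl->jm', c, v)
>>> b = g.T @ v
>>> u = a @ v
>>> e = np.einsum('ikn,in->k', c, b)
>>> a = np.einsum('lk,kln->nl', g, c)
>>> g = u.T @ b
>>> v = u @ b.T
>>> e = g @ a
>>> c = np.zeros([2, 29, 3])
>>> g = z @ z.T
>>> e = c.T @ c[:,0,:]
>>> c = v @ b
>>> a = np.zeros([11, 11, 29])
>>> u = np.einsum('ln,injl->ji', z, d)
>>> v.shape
(29, 3, 29)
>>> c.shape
(29, 3, 7)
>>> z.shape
(11, 3)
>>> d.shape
(7, 3, 29, 11)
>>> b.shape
(29, 7)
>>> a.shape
(11, 11, 29)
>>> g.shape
(11, 11)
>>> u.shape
(29, 7)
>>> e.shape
(3, 29, 3)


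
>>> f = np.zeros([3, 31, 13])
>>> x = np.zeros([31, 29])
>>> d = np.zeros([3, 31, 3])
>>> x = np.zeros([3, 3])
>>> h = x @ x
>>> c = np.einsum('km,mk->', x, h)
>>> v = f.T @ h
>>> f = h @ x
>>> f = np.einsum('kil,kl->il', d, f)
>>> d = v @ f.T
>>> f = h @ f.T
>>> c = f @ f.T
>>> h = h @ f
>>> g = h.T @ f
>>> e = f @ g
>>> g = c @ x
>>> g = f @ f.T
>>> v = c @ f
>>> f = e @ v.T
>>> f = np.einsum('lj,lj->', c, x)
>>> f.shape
()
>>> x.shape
(3, 3)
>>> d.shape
(13, 31, 31)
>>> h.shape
(3, 31)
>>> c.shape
(3, 3)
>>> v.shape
(3, 31)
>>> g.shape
(3, 3)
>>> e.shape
(3, 31)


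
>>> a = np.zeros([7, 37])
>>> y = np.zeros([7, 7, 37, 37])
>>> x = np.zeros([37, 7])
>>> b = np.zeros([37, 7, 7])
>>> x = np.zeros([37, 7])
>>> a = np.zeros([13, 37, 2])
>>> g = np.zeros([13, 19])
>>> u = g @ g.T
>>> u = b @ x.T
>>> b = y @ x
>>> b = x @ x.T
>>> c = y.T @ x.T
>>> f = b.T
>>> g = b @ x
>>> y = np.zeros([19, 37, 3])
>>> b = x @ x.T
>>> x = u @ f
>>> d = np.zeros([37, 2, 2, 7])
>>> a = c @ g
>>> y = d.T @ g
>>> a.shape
(37, 37, 7, 7)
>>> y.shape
(7, 2, 2, 7)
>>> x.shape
(37, 7, 37)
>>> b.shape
(37, 37)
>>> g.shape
(37, 7)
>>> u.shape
(37, 7, 37)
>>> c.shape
(37, 37, 7, 37)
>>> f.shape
(37, 37)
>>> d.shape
(37, 2, 2, 7)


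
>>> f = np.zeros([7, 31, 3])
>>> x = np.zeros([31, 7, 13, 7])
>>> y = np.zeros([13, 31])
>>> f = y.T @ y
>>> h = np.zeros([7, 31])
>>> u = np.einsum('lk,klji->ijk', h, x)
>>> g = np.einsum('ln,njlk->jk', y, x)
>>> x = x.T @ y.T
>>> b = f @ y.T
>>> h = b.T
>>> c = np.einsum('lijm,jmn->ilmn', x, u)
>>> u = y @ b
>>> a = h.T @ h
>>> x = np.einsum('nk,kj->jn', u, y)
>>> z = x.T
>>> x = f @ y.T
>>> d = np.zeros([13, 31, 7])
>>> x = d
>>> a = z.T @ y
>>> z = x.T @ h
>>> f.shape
(31, 31)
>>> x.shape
(13, 31, 7)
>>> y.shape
(13, 31)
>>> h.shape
(13, 31)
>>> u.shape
(13, 13)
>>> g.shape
(7, 7)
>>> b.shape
(31, 13)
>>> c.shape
(13, 7, 13, 31)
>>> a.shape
(31, 31)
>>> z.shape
(7, 31, 31)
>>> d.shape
(13, 31, 7)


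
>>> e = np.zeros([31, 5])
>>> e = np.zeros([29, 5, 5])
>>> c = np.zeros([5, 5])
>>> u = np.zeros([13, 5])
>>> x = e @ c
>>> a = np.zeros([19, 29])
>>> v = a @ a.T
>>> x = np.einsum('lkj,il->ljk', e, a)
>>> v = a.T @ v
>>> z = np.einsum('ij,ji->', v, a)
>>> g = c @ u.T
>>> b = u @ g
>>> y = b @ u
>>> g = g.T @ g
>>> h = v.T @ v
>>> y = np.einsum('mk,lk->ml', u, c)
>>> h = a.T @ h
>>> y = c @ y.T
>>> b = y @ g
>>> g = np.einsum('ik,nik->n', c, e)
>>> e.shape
(29, 5, 5)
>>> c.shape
(5, 5)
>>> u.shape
(13, 5)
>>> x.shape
(29, 5, 5)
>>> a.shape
(19, 29)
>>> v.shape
(29, 19)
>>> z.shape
()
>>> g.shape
(29,)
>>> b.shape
(5, 13)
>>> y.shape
(5, 13)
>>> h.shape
(29, 19)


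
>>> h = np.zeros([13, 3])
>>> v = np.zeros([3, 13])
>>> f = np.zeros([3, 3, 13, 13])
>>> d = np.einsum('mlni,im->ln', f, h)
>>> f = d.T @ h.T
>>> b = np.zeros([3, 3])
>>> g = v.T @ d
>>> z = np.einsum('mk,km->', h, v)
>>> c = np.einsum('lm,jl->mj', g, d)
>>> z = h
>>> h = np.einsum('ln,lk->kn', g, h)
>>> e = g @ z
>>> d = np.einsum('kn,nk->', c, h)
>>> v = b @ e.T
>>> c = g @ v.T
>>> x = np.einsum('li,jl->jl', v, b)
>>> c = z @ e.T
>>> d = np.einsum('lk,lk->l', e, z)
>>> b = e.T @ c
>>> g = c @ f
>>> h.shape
(3, 13)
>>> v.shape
(3, 13)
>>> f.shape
(13, 13)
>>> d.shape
(13,)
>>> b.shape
(3, 13)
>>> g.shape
(13, 13)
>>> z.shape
(13, 3)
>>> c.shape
(13, 13)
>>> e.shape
(13, 3)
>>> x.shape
(3, 3)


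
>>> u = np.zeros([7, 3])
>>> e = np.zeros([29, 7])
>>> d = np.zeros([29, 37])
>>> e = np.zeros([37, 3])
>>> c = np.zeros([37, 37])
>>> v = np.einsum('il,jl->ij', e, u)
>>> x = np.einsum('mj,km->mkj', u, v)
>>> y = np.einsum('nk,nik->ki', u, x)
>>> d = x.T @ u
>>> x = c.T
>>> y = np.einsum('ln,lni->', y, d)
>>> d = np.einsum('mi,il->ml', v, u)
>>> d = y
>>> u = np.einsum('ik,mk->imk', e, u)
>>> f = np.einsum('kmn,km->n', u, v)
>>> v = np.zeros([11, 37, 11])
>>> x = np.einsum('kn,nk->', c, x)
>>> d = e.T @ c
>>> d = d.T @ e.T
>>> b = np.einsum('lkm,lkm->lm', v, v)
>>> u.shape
(37, 7, 3)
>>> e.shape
(37, 3)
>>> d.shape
(37, 37)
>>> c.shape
(37, 37)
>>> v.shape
(11, 37, 11)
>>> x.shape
()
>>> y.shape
()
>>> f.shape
(3,)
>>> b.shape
(11, 11)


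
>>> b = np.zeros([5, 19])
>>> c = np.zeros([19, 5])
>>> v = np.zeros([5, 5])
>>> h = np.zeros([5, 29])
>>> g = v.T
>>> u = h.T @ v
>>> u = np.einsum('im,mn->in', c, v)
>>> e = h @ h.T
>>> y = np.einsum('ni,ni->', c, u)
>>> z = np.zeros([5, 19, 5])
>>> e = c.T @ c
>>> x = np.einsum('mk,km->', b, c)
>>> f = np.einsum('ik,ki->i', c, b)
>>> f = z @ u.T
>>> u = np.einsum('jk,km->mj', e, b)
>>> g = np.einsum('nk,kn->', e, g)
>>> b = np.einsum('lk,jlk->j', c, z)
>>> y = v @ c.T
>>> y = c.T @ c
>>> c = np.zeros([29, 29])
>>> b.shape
(5,)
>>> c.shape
(29, 29)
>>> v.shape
(5, 5)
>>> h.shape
(5, 29)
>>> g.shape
()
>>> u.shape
(19, 5)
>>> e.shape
(5, 5)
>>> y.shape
(5, 5)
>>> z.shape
(5, 19, 5)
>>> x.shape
()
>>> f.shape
(5, 19, 19)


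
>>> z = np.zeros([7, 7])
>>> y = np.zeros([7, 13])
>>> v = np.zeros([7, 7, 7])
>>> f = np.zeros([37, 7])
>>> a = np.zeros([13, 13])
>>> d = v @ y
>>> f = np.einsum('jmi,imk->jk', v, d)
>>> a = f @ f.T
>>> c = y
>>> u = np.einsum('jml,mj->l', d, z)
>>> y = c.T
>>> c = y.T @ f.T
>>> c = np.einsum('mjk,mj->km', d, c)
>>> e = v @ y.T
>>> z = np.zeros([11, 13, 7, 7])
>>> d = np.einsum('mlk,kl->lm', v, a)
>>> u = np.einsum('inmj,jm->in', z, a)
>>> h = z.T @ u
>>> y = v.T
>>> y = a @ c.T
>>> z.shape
(11, 13, 7, 7)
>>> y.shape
(7, 13)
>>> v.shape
(7, 7, 7)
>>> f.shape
(7, 13)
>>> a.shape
(7, 7)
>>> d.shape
(7, 7)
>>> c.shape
(13, 7)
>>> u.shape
(11, 13)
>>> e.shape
(7, 7, 13)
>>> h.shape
(7, 7, 13, 13)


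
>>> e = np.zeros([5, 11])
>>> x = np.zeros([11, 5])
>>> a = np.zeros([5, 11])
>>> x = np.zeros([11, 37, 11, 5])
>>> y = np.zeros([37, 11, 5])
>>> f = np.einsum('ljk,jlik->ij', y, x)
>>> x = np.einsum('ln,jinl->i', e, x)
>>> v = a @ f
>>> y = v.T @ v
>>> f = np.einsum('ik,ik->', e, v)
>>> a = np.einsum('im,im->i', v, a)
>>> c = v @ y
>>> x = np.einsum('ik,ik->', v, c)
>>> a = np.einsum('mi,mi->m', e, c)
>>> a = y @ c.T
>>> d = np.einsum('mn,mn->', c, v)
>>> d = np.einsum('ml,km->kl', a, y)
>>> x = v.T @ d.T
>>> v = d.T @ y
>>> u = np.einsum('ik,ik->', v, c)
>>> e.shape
(5, 11)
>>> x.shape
(11, 11)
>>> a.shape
(11, 5)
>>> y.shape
(11, 11)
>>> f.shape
()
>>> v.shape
(5, 11)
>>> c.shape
(5, 11)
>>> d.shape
(11, 5)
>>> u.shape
()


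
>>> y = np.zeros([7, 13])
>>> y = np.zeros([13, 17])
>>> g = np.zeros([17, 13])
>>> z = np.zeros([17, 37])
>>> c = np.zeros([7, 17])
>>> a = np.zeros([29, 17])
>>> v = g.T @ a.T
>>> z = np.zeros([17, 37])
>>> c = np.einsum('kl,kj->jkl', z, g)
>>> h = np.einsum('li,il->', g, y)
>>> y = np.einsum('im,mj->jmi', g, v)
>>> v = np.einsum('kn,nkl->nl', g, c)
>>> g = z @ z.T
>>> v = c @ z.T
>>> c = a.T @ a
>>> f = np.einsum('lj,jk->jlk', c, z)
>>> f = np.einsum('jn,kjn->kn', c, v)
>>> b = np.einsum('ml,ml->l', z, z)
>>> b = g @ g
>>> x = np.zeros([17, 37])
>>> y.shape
(29, 13, 17)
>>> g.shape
(17, 17)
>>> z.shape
(17, 37)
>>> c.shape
(17, 17)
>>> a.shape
(29, 17)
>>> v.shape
(13, 17, 17)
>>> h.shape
()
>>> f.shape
(13, 17)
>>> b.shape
(17, 17)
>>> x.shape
(17, 37)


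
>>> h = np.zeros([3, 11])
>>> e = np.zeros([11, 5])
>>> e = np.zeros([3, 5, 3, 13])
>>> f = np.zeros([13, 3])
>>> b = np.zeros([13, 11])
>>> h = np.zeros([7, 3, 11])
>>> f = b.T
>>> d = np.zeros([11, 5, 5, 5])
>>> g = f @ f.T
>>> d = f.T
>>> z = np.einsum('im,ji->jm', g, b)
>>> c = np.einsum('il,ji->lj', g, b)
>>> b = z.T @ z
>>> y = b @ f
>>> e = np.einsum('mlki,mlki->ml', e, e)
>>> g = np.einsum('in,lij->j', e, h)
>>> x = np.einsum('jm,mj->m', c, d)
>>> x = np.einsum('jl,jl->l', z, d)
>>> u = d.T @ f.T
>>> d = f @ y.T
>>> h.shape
(7, 3, 11)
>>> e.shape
(3, 5)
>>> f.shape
(11, 13)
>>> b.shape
(11, 11)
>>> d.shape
(11, 11)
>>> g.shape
(11,)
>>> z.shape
(13, 11)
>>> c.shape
(11, 13)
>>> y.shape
(11, 13)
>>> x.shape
(11,)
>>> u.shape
(11, 11)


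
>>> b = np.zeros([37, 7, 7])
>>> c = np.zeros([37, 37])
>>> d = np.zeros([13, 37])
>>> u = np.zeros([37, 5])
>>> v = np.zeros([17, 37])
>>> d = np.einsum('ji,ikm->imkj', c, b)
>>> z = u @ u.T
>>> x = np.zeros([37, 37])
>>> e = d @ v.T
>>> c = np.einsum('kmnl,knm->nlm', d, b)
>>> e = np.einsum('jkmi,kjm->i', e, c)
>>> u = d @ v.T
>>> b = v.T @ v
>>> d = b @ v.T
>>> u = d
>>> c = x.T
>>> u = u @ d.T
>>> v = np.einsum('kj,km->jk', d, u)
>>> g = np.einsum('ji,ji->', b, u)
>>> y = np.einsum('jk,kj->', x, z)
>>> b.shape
(37, 37)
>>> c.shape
(37, 37)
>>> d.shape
(37, 17)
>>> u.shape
(37, 37)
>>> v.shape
(17, 37)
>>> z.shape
(37, 37)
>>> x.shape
(37, 37)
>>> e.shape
(17,)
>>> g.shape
()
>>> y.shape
()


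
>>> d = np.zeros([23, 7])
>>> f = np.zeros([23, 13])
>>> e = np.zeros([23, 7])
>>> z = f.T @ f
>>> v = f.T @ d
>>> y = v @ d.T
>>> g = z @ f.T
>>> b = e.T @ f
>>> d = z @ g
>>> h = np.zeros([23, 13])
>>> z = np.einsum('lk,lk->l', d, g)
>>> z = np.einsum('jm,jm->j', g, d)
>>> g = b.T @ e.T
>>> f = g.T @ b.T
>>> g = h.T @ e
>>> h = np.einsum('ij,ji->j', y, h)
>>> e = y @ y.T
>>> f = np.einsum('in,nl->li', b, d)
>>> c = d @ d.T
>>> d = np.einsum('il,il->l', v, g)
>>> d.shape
(7,)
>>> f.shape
(23, 7)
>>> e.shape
(13, 13)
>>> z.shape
(13,)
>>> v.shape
(13, 7)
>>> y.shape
(13, 23)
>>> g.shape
(13, 7)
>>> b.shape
(7, 13)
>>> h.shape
(23,)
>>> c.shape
(13, 13)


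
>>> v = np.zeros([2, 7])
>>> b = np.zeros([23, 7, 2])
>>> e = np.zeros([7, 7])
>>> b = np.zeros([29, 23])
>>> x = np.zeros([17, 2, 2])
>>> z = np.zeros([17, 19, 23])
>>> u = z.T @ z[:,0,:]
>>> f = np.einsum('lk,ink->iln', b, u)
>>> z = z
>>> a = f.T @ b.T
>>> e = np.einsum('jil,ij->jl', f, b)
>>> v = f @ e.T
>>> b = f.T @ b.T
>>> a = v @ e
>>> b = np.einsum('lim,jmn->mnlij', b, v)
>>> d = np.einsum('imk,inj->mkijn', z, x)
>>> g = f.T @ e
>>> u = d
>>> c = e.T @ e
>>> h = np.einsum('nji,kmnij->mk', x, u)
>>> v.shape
(23, 29, 23)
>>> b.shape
(29, 23, 19, 29, 23)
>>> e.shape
(23, 19)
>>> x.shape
(17, 2, 2)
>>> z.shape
(17, 19, 23)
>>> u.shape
(19, 23, 17, 2, 2)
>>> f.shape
(23, 29, 19)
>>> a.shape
(23, 29, 19)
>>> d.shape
(19, 23, 17, 2, 2)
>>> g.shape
(19, 29, 19)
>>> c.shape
(19, 19)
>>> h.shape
(23, 19)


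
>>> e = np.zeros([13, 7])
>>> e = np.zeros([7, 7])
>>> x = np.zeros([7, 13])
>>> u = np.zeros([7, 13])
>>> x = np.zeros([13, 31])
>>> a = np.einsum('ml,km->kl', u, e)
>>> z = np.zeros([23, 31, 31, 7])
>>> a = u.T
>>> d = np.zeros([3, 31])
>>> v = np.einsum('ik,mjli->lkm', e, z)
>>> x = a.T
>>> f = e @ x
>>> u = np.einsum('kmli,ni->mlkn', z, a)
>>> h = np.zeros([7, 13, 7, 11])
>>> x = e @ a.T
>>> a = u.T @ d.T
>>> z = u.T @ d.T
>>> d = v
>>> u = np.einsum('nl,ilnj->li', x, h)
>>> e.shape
(7, 7)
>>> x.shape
(7, 13)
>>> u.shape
(13, 7)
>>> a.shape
(13, 23, 31, 3)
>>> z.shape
(13, 23, 31, 3)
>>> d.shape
(31, 7, 23)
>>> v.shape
(31, 7, 23)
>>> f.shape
(7, 13)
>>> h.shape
(7, 13, 7, 11)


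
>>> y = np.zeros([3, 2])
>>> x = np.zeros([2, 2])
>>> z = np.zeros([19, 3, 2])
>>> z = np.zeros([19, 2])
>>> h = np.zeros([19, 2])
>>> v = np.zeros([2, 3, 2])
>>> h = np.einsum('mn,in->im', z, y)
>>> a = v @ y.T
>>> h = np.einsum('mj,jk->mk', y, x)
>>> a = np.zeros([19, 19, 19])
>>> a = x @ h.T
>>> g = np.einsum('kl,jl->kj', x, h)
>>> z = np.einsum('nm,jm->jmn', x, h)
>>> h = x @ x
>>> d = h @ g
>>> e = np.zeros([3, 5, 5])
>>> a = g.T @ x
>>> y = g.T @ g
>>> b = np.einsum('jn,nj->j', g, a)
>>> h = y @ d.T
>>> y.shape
(3, 3)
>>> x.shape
(2, 2)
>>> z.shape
(3, 2, 2)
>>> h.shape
(3, 2)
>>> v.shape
(2, 3, 2)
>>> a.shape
(3, 2)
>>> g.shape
(2, 3)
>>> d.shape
(2, 3)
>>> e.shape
(3, 5, 5)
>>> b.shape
(2,)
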